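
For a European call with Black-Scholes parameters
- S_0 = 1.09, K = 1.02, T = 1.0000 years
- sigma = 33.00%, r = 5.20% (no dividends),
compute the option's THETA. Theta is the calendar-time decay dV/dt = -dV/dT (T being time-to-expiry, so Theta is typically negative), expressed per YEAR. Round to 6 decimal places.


Answer: Theta = -0.091598

Derivation:
d1 = 0.5237123301; d2 = 0.1937123301
phi(d1) = 0.3478180309; exp(-qT) = 1.0000000000; exp(-rT) = 0.9493288668
Theta = -S*exp(-qT)*phi(d1)*sigma/(2*sqrt(T)) - r*K*exp(-rT)*N(d2) + q*S*exp(-qT)*N(d1)
N(d1) = 0.6997606808; N(d2) = 0.5767994317; sqrt(T) = 1.0000000000
Term 1 = -1.0900 * 1.0000000000 * 0.3478180309 * 0.3300 / (2 * 1.0000000000) = -0.0625550729
Term 2 = -0.0520 * 1.0200 * 0.9493288668 * 0.5767994317 = -0.0290432375
Term 3 = 0 (no dividend yield, q = 0)
Theta = -0.0625550729 + (-0.0290432375) + (0.0000000000) = -0.091598


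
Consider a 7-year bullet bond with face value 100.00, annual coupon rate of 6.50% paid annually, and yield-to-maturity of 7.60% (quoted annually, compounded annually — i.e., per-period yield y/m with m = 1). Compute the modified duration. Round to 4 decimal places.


Coupon per period c = face * coupon_rate / m = 6.500000
Periods per year m = 1; per-period yield y/m = 0.076000
Number of cashflows N = 7
Cashflows (t years, CF_t, discount factor 1/(1+y/m)^(m*t), PV):
  t = 1.0000: CF_t = 6.500000, DF = 0.929368, PV = 6.040892
  t = 2.0000: CF_t = 6.500000, DF = 0.863725, PV = 5.614212
  t = 3.0000: CF_t = 6.500000, DF = 0.802718, PV = 5.217669
  t = 4.0000: CF_t = 6.500000, DF = 0.746021, PV = 4.849135
  t = 5.0000: CF_t = 6.500000, DF = 0.693328, PV = 4.506631
  t = 6.0000: CF_t = 6.500000, DF = 0.644357, PV = 4.188319
  t = 7.0000: CF_t = 106.500000, DF = 0.598845, PV = 63.776944
Price P = sum_t PV_t = 94.193803
First compute Macaulay numerator sum_t t * PV_t:
  t * PV_t at t = 1.0000: 6.040892
  t * PV_t at t = 2.0000: 11.228424
  t * PV_t at t = 3.0000: 15.653008
  t * PV_t at t = 4.0000: 19.396540
  t * PV_t at t = 5.0000: 22.533155
  t * PV_t at t = 6.0000: 25.129913
  t * PV_t at t = 7.0000: 446.438611
Macaulay duration D = 546.420543 / 94.193803 = 5.801024
Modified duration = D / (1 + y/m) = 5.801024 / (1 + 0.076000) = 5.391287

Answer: Modified duration = 5.3913


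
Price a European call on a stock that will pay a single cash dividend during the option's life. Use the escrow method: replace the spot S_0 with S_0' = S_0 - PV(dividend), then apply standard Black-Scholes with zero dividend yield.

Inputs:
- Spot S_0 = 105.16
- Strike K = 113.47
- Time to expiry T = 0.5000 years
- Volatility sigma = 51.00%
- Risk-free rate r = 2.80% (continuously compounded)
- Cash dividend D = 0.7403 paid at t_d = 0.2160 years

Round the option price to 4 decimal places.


Answer: Price = 12.0224

Derivation:
PV(D) = D * exp(-r * t_d) = 0.7403 * 0.99397025 = 0.73583618
S_0' = S_0 - PV(D) = 105.1600 - 0.73583618 = 104.42416382
d1 = (ln(S_0'/K) + (r + sigma^2/2)*T) / (sigma*sqrt(T)) = -0.01123712
d2 = d1 - sigma*sqrt(T) = -0.37186158
exp(-rT) = 0.98609754
N(d1) = 0.49551713; N(d2) = 0.35499795
C = S_0' * N(d1) - K * exp(-rT) * N(d2) = 104.42416382 * 0.49551713 - 113.4700 * 0.98609754 * 0.35499795 = 12.0224


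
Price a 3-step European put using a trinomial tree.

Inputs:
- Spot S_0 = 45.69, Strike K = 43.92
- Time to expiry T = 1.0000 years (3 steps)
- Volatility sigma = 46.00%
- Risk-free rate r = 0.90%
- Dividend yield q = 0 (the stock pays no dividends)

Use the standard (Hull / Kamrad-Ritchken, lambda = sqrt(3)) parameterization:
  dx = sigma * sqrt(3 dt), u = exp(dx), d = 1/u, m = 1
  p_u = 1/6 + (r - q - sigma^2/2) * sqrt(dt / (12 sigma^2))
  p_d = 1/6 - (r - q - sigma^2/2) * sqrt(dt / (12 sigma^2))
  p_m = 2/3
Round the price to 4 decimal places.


dt = T/N = 0.333333; dx = sigma*sqrt(3*dt) = 0.460000
u = exp(dx) = 1.584074; d = 1/u = 0.631284
p_u = 0.131594, p_m = 0.666667, p_d = 0.201739
Discount per step: exp(-r*dt) = 0.997004
Stock lattice S(k, j) with j the centered position index:
  k=0: S(0,+0) = 45.6900
  k=1: S(1,-1) = 28.8433; S(1,+0) = 45.6900; S(1,+1) = 72.3763
  k=2: S(2,-2) = 18.2083; S(2,-1) = 28.8433; S(2,+0) = 45.6900; S(2,+1) = 72.3763; S(2,+2) = 114.6495
  k=3: S(3,-3) = 11.4946; S(3,-2) = 18.2083; S(3,-1) = 28.8433; S(3,+0) = 45.6900; S(3,+1) = 72.3763; S(3,+2) = 114.6495; S(3,+3) = 181.6133
Terminal payoffs V(N, j) = max(K - S_T, 0):
  V(3,-3) = 32.425376; V(3,-2) = 25.711665; V(3,-1) = 15.076650; V(3,+0) = 0.000000; V(3,+1) = 0.000000; V(3,+2) = 0.000000; V(3,+3) = 0.000000
Backward induction: V(k, j) = exp(-r*dt) * [p_u * V(k+1, j+1) + p_m * V(k+1, j) + p_d * V(k+1, j-1)]
  V(2,-2) = exp(-r*dt) * [p_u*15.076650 + p_m*25.711665 + p_d*32.425376] = 25.589693
  V(2,-1) = exp(-r*dt) * [p_u*0.000000 + p_m*15.076650 + p_d*25.711665] = 15.192503
  V(2,+0) = exp(-r*dt) * [p_u*0.000000 + p_m*0.000000 + p_d*15.076650] = 3.032439
  V(2,+1) = exp(-r*dt) * [p_u*0.000000 + p_m*0.000000 + p_d*0.000000] = 0.000000
  V(2,+2) = exp(-r*dt) * [p_u*0.000000 + p_m*0.000000 + p_d*0.000000] = 0.000000
  V(1,-1) = exp(-r*dt) * [p_u*3.032439 + p_m*15.192503 + p_d*25.589693] = 15.642830
  V(1,+0) = exp(-r*dt) * [p_u*0.000000 + p_m*3.032439 + p_d*15.192503] = 5.071312
  V(1,+1) = exp(-r*dt) * [p_u*0.000000 + p_m*0.000000 + p_d*3.032439] = 0.609929
  V(0,+0) = exp(-r*dt) * [p_u*0.609929 + p_m*5.071312 + p_d*15.642830] = 6.597088

Answer: Price = V(0,0) = 6.5971


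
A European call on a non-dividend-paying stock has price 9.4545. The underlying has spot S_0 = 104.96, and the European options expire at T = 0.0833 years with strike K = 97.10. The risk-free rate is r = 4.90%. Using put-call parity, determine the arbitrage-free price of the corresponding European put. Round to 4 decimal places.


Answer: Put price = 1.1990

Derivation:
Put-call parity: C - P = S_0 * exp(-qT) - K * exp(-rT).
S_0 * exp(-qT) = 104.9600 * 1.00000000 = 104.96000000
K * exp(-rT) = 97.1000 * 0.99592662 = 96.70447469
P = C - S*exp(-qT) + K*exp(-rT)
P = 9.4545 - 104.96000000 + 96.70447469 = 1.1990


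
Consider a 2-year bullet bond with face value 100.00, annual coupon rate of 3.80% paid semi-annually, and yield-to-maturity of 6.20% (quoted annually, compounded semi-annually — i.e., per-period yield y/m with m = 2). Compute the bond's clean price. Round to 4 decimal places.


Answer: Price = 95.5501

Derivation:
Coupon per period c = face * coupon_rate / m = 1.900000
Periods per year m = 2; per-period yield y/m = 0.031000
Number of cashflows N = 4
Cashflows (t years, CF_t, discount factor 1/(1+y/m)^(m*t), PV):
  t = 0.5000: CF_t = 1.900000, DF = 0.969932, PV = 1.842871
  t = 1.0000: CF_t = 1.900000, DF = 0.940768, PV = 1.787460
  t = 1.5000: CF_t = 1.900000, DF = 0.912481, PV = 1.733715
  t = 2.0000: CF_t = 101.900000, DF = 0.885045, PV = 90.186083
Price P = sum_t PV_t = 95.550128


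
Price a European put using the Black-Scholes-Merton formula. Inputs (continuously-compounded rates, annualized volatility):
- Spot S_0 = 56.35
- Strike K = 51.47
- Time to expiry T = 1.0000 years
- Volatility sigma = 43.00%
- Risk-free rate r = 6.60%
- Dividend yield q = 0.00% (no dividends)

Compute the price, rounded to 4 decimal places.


Answer: Price = 5.3868

Derivation:
d1 = (ln(S/K) + (r - q + 0.5*sigma^2) * T) / (sigma * sqrt(T)) = 0.57914681
d2 = d1 - sigma * sqrt(T) = 0.14914681
exp(-rT) = 0.93613086; exp(-qT) = 1.00000000
P = K * exp(-rT) * N(-d2) - S_0 * exp(-qT) * N(-d1)
N(-d1) = 0.28124506; N(-d2) = 0.44071890
P = 51.4700 * 0.93613086 * 0.44071890 - 56.3500 * 1.00000000 * 0.28124506 = 5.3868


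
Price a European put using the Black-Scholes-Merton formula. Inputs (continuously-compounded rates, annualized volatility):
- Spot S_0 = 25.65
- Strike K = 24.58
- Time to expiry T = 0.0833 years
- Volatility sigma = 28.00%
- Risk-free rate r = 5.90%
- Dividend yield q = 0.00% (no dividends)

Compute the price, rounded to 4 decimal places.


Answer: Price = 0.3479

Derivation:
d1 = (ln(S/K) + (r - q + 0.5*sigma^2) * T) / (sigma * sqrt(T)) = 0.62849553
d2 = d1 - sigma * sqrt(T) = 0.54768266
exp(-rT) = 0.99509736; exp(-qT) = 1.00000000
P = K * exp(-rT) * N(-d2) - S_0 * exp(-qT) * N(-d1)
N(-d1) = 0.26483969; N(-d2) = 0.29195491
P = 24.5800 * 0.99509736 * 0.29195491 - 25.6500 * 1.00000000 * 0.26483969 = 0.3479


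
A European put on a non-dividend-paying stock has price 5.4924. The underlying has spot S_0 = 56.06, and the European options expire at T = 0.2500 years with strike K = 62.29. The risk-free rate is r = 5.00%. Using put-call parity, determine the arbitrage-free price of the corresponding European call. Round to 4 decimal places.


Put-call parity: C - P = S_0 * exp(-qT) - K * exp(-rT).
S_0 * exp(-qT) = 56.0600 * 1.00000000 = 56.06000000
K * exp(-rT) = 62.2900 * 0.98757780 = 61.51622119
C = P + S*exp(-qT) - K*exp(-rT)
C = 5.4924 + 56.06000000 - 61.51622119 = 0.0362

Answer: Call price = 0.0362


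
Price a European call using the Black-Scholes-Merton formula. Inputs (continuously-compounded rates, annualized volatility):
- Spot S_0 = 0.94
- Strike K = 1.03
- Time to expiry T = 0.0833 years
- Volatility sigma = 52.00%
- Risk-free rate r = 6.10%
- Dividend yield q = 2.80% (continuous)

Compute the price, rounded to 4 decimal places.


d1 = (ln(S/K) + (r - q + 0.5*sigma^2) * T) / (sigma * sqrt(T)) = -0.51587558
d2 = d1 - sigma * sqrt(T) = -0.66595662
exp(-rT) = 0.99493159; exp(-qT) = 0.99767032
C = S_0 * exp(-qT) * N(d1) - K * exp(-rT) * N(d2)
N(d1) = 0.30297066; N(d2) = 0.25271941
C = 0.9400 * 0.99767032 * 0.30297066 - 1.0300 * 0.99493159 * 0.25271941 = 0.0251

Answer: Price = 0.0251


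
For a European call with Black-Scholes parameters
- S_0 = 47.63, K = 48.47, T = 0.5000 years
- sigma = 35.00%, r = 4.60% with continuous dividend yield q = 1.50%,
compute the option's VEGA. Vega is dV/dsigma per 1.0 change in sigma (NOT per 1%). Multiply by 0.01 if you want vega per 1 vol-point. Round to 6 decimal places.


Answer: Vega = 13.246766

Derivation:
d1 = 0.1157342476; d2 = -0.1317531258
phi(d1) = 0.3962794078; exp(-qT) = 0.9925280548; exp(-rT) = 0.9772624838
Vega = S * exp(-qT) * phi(d1) * sqrt(T) = 47.6300 * 0.9925280548 * 0.3962794078 * 0.7071067812 = 13.246766


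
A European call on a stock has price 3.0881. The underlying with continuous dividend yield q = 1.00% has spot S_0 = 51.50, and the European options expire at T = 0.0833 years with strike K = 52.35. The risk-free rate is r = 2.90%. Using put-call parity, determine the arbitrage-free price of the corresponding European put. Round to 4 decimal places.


Answer: Put price = 3.8547

Derivation:
Put-call parity: C - P = S_0 * exp(-qT) - K * exp(-rT).
S_0 * exp(-qT) = 51.5000 * 0.99916735 = 51.45711836
K * exp(-rT) = 52.3500 * 0.99758722 = 52.22369073
P = C - S*exp(-qT) + K*exp(-rT)
P = 3.0881 - 51.45711836 + 52.22369073 = 3.8547


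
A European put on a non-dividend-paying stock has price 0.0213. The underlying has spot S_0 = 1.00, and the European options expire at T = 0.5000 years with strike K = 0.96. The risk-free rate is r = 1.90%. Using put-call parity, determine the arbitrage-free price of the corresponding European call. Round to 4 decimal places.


Answer: Call price = 0.0704

Derivation:
Put-call parity: C - P = S_0 * exp(-qT) - K * exp(-rT).
S_0 * exp(-qT) = 1.0000 * 1.00000000 = 1.00000000
K * exp(-rT) = 0.9600 * 0.99054498 = 0.95092318
C = P + S*exp(-qT) - K*exp(-rT)
C = 0.0213 + 1.00000000 - 0.95092318 = 0.0704


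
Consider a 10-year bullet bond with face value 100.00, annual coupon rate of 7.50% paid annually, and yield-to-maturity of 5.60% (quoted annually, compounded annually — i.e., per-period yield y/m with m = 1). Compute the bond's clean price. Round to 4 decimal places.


Answer: Price = 114.2530

Derivation:
Coupon per period c = face * coupon_rate / m = 7.500000
Periods per year m = 1; per-period yield y/m = 0.056000
Number of cashflows N = 10
Cashflows (t years, CF_t, discount factor 1/(1+y/m)^(m*t), PV):
  t = 1.0000: CF_t = 7.500000, DF = 0.946970, PV = 7.102273
  t = 2.0000: CF_t = 7.500000, DF = 0.896752, PV = 6.725637
  t = 3.0000: CF_t = 7.500000, DF = 0.849197, PV = 6.368974
  t = 4.0000: CF_t = 7.500000, DF = 0.804163, PV = 6.031226
  t = 5.0000: CF_t = 7.500000, DF = 0.761518, PV = 5.711388
  t = 6.0000: CF_t = 7.500000, DF = 0.721135, PV = 5.408511
  t = 7.0000: CF_t = 7.500000, DF = 0.682893, PV = 5.121696
  t = 8.0000: CF_t = 7.500000, DF = 0.646679, PV = 4.850091
  t = 9.0000: CF_t = 7.500000, DF = 0.612385, PV = 4.592890
  t = 10.0000: CF_t = 107.500000, DF = 0.579910, PV = 62.340357
Price P = sum_t PV_t = 114.253044


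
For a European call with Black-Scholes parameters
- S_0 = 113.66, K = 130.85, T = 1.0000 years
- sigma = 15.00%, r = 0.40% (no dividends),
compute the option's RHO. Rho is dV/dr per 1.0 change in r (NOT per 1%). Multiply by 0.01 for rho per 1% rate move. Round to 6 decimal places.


d1 = -0.8372672874; d2 = -0.9872672874
phi(d1) = 0.2809870241; exp(-qT) = 1.0000000000; exp(-rT) = 0.9960079893
N(d2) = 0.1617558115
Rho = K*T*exp(-rT)*N(d2) = 130.8500 * 1.0000 * 0.9960079893 * 0.1617558115 = 21.081254

Answer: Rho = 21.081254


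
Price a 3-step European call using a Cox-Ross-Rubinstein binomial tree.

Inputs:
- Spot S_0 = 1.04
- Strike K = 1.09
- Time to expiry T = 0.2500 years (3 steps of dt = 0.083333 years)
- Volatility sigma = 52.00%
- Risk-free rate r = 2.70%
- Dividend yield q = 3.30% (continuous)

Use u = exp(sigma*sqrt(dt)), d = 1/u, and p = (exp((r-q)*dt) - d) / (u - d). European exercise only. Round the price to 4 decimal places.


dt = T/N = 0.083333
u = exp(sigma*sqrt(dt)) = 1.161963; d = 1/u = 0.860612
p = (exp((r-q)*dt) - d) / (u - d) = 0.460884
Discount per step: exp(-r*dt) = 0.997753
Stock lattice S(k, i) with i counting down-moves:
  k=0: S(0,0) = 1.0400
  k=1: S(1,0) = 1.2084; S(1,1) = 0.8950
  k=2: S(2,0) = 1.4042; S(2,1) = 1.0400; S(2,2) = 0.7703
  k=3: S(3,0) = 1.6316; S(3,1) = 1.2084; S(3,2) = 0.8950; S(3,3) = 0.6629
Terminal payoffs V(N, i) = max(S_T - K, 0):
  V(3,0) = 0.541588; V(3,1) = 0.118442; V(3,2) = 0.000000; V(3,3) = 0.000000
Backward induction: V(k, i) = exp(-r*dt) * [p * V(k+1, i) + (1-p) * V(k+1, i+1)].
  V(2,0) = exp(-r*dt) * [p*0.541588 + (1-p)*0.118442] = 0.312759
  V(2,1) = exp(-r*dt) * [p*0.118442 + (1-p)*0.000000] = 0.054465
  V(2,2) = exp(-r*dt) * [p*0.000000 + (1-p)*0.000000] = 0.000000
  V(1,0) = exp(-r*dt) * [p*0.312759 + (1-p)*0.054465] = 0.173119
  V(1,1) = exp(-r*dt) * [p*0.054465 + (1-p)*0.000000] = 0.025046
  V(0,0) = exp(-r*dt) * [p*0.173119 + (1-p)*0.025046] = 0.093080

Answer: Price = V(0,0) = 0.0931


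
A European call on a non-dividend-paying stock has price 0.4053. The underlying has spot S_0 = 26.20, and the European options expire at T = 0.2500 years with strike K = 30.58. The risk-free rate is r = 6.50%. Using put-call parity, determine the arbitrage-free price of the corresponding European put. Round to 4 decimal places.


Put-call parity: C - P = S_0 * exp(-qT) - K * exp(-rT).
S_0 * exp(-qT) = 26.2000 * 1.00000000 = 26.20000000
K * exp(-rT) = 30.5800 * 0.98388132 = 30.08709073
P = C - S*exp(-qT) + K*exp(-rT)
P = 0.4053 - 26.20000000 + 30.08709073 = 4.2924

Answer: Put price = 4.2924


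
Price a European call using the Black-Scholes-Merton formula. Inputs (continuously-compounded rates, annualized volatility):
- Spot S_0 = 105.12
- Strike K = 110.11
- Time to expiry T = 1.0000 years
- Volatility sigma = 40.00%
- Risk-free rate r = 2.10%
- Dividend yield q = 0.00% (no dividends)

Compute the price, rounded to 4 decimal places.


Answer: Price = 15.5603

Derivation:
d1 = (ln(S/K) + (r - q + 0.5*sigma^2) * T) / (sigma * sqrt(T)) = 0.13655672
d2 = d1 - sigma * sqrt(T) = -0.26344328
exp(-rT) = 0.97921896; exp(-qT) = 1.00000000
C = S_0 * exp(-qT) * N(d1) - K * exp(-rT) * N(d2)
N(d1) = 0.55430941; N(d2) = 0.39610447
C = 105.1200 * 1.00000000 * 0.55430941 - 110.1100 * 0.97921896 * 0.39610447 = 15.5603


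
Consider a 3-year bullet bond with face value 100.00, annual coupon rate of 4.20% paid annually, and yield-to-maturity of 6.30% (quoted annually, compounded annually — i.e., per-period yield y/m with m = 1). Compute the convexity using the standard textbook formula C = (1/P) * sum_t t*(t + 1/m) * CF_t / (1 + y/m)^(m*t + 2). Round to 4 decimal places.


Coupon per period c = face * coupon_rate / m = 4.200000
Periods per year m = 1; per-period yield y/m = 0.063000
Number of cashflows N = 3
Cashflows (t years, CF_t, discount factor 1/(1+y/m)^(m*t), PV):
  t = 1.0000: CF_t = 4.200000, DF = 0.940734, PV = 3.951082
  t = 2.0000: CF_t = 4.200000, DF = 0.884980, PV = 3.716916
  t = 3.0000: CF_t = 104.200000, DF = 0.832531, PV = 86.749689
Price P = sum_t PV_t = 94.417687
Convexity numerator sum_t t*(t + 1/m) * CF_t / (1+y/m)^(m*t + 2):
  t = 1.0000: term = 6.993257
  t = 2.0000: term = 19.736379
  t = 3.0000: term = 921.260907
Convexity = (1/P) * sum = 947.990543 / 94.417687 = 10.040392

Answer: Convexity = 10.0404


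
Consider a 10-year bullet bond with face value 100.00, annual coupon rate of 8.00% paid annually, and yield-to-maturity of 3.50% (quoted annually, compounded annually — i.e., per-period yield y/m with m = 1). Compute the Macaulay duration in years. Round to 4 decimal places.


Answer: Macaulay duration = 7.6842 years

Derivation:
Coupon per period c = face * coupon_rate / m = 8.000000
Periods per year m = 1; per-period yield y/m = 0.035000
Number of cashflows N = 10
Cashflows (t years, CF_t, discount factor 1/(1+y/m)^(m*t), PV):
  t = 1.0000: CF_t = 8.000000, DF = 0.966184, PV = 7.729469
  t = 2.0000: CF_t = 8.000000, DF = 0.933511, PV = 7.468086
  t = 3.0000: CF_t = 8.000000, DF = 0.901943, PV = 7.215542
  t = 4.0000: CF_t = 8.000000, DF = 0.871442, PV = 6.971538
  t = 5.0000: CF_t = 8.000000, DF = 0.841973, PV = 6.735785
  t = 6.0000: CF_t = 8.000000, DF = 0.813501, PV = 6.508005
  t = 7.0000: CF_t = 8.000000, DF = 0.785991, PV = 6.287928
  t = 8.0000: CF_t = 8.000000, DF = 0.759412, PV = 6.075292
  t = 9.0000: CF_t = 8.000000, DF = 0.733731, PV = 5.869848
  t = 10.0000: CF_t = 108.000000, DF = 0.708919, PV = 76.563232
Price P = sum_t PV_t = 137.424724
Macaulay numerator sum_t t * PV_t:
  t * PV_t at t = 1.0000: 7.729469
  t * PV_t at t = 2.0000: 14.936171
  t * PV_t at t = 3.0000: 21.646625
  t * PV_t at t = 4.0000: 27.886151
  t * PV_t at t = 5.0000: 33.678927
  t * PV_t at t = 6.0000: 39.048031
  t * PV_t at t = 7.0000: 44.015494
  t * PV_t at t = 8.0000: 48.602340
  t * PV_t at t = 9.0000: 52.828630
  t * PV_t at t = 10.0000: 765.632319
Macaulay duration D = (sum_t t * PV_t) / P = 1056.004156 / 137.424724 = 7.684237


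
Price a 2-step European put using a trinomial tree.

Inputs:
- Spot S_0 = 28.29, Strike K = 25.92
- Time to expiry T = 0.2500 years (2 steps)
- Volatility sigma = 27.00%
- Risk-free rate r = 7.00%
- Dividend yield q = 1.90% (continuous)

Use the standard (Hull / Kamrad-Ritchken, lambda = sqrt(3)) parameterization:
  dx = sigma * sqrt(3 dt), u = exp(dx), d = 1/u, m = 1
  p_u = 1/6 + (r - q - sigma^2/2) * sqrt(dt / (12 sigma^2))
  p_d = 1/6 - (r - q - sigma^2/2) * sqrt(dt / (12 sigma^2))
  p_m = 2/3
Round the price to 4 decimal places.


Answer: Price = V(0,0) = 0.5527

Derivation:
dt = T/N = 0.125000; dx = sigma*sqrt(3*dt) = 0.165341
u = exp(dx) = 1.179795; d = 1/u = 0.847605
p_u = 0.172167, p_m = 0.666667, p_d = 0.161167
Discount per step: exp(-r*dt) = 0.991288
Stock lattice S(k, j) with j the centered position index:
  k=0: S(0,+0) = 28.2900
  k=1: S(1,-1) = 23.9787; S(1,+0) = 28.2900; S(1,+1) = 33.3764
  k=2: S(2,-2) = 20.3245; S(2,-1) = 23.9787; S(2,+0) = 28.2900; S(2,+1) = 33.3764; S(2,+2) = 39.3773
Terminal payoffs V(N, j) = max(K - S_T, 0):
  V(2,-2) = 5.595496; V(2,-1) = 1.941255; V(2,+0) = 0.000000; V(2,+1) = 0.000000; V(2,+2) = 0.000000
Backward induction: V(k, j) = exp(-r*dt) * [p_u * V(k+1, j+1) + p_m * V(k+1, j) + p_d * V(k+1, j-1)]
  V(1,-1) = exp(-r*dt) * [p_u*0.000000 + p_m*1.941255 + p_d*5.595496] = 2.176846
  V(1,+0) = exp(-r*dt) * [p_u*0.000000 + p_m*0.000000 + p_d*1.941255] = 0.310140
  V(1,+1) = exp(-r*dt) * [p_u*0.000000 + p_m*0.000000 + p_d*0.000000] = 0.000000
  V(0,+0) = exp(-r*dt) * [p_u*0.000000 + p_m*0.310140 + p_d*2.176846] = 0.552737


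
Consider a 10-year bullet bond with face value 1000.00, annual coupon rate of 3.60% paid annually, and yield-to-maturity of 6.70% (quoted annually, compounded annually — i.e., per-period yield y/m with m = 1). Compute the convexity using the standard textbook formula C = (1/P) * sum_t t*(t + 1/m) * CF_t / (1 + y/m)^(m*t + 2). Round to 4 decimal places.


Coupon per period c = face * coupon_rate / m = 36.000000
Periods per year m = 1; per-period yield y/m = 0.067000
Number of cashflows N = 10
Cashflows (t years, CF_t, discount factor 1/(1+y/m)^(m*t), PV):
  t = 1.0000: CF_t = 36.000000, DF = 0.937207, PV = 33.739456
  t = 2.0000: CF_t = 36.000000, DF = 0.878357, PV = 31.620859
  t = 3.0000: CF_t = 36.000000, DF = 0.823203, PV = 29.635294
  t = 4.0000: CF_t = 36.000000, DF = 0.771511, PV = 27.774409
  t = 5.0000: CF_t = 36.000000, DF = 0.723066, PV = 26.030374
  t = 6.0000: CF_t = 36.000000, DF = 0.677663, PV = 24.395852
  t = 7.0000: CF_t = 36.000000, DF = 0.635110, PV = 22.863966
  t = 8.0000: CF_t = 36.000000, DF = 0.595230, PV = 21.428272
  t = 9.0000: CF_t = 36.000000, DF = 0.557854, PV = 20.082729
  t = 10.0000: CF_t = 1036.000000, DF = 0.522824, PV = 541.646026
Price P = sum_t PV_t = 779.217236
Convexity numerator sum_t t*(t + 1/m) * CF_t / (1+y/m)^(m*t + 2):
  t = 1.0000: term = 59.270588
  t = 2.0000: term = 166.646453
  t = 3.0000: term = 312.364485
  t = 4.0000: term = 487.917034
  t = 5.0000: term = 685.918979
  t = 6.0000: term = 899.987413
  t = 7.0000: term = 1124.632819
  t = 8.0000: term = 1355.160714
  t = 9.0000: term = 1587.582842
  t = 10.0000: term = 52333.455014
Convexity = (1/P) * sum = 59012.936341 / 779.217236 = 75.733613

Answer: Convexity = 75.7336


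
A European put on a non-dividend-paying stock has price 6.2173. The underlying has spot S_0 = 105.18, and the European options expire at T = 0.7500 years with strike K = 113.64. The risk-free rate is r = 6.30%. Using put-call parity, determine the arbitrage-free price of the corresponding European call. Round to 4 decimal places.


Put-call parity: C - P = S_0 * exp(-qT) - K * exp(-rT).
S_0 * exp(-qT) = 105.1800 * 1.00000000 = 105.18000000
K * exp(-rT) = 113.6400 * 0.95384891 = 108.39538963
C = P + S*exp(-qT) - K*exp(-rT)
C = 6.2173 + 105.18000000 - 108.39538963 = 3.0019

Answer: Call price = 3.0019


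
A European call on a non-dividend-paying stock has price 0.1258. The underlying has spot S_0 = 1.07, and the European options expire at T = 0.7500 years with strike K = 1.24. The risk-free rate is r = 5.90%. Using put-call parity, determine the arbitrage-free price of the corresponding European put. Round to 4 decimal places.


Put-call parity: C - P = S_0 * exp(-qT) - K * exp(-rT).
S_0 * exp(-qT) = 1.0700 * 1.00000000 = 1.07000000
K * exp(-rT) = 1.2400 * 0.95671475 = 1.18632629
P = C - S*exp(-qT) + K*exp(-rT)
P = 0.1258 - 1.07000000 + 1.18632629 = 0.2421

Answer: Put price = 0.2421


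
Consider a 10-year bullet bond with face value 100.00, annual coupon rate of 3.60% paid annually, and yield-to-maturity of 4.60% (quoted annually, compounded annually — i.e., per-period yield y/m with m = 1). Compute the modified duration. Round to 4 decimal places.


Coupon per period c = face * coupon_rate / m = 3.600000
Periods per year m = 1; per-period yield y/m = 0.046000
Number of cashflows N = 10
Cashflows (t years, CF_t, discount factor 1/(1+y/m)^(m*t), PV):
  t = 1.0000: CF_t = 3.600000, DF = 0.956023, PV = 3.441683
  t = 2.0000: CF_t = 3.600000, DF = 0.913980, PV = 3.290328
  t = 3.0000: CF_t = 3.600000, DF = 0.873786, PV = 3.145629
  t = 4.0000: CF_t = 3.600000, DF = 0.835359, PV = 3.007293
  t = 5.0000: CF_t = 3.600000, DF = 0.798623, PV = 2.875041
  t = 6.0000: CF_t = 3.600000, DF = 0.763501, PV = 2.748605
  t = 7.0000: CF_t = 3.600000, DF = 0.729925, PV = 2.627730
  t = 8.0000: CF_t = 3.600000, DF = 0.697825, PV = 2.512170
  t = 9.0000: CF_t = 3.600000, DF = 0.667137, PV = 2.401692
  t = 10.0000: CF_t = 103.600000, DF = 0.637798, PV = 66.075873
Price P = sum_t PV_t = 92.126044
First compute Macaulay numerator sum_t t * PV_t:
  t * PV_t at t = 1.0000: 3.441683
  t * PV_t at t = 2.0000: 6.580655
  t * PV_t at t = 3.0000: 9.436886
  t * PV_t at t = 4.0000: 12.029173
  t * PV_t at t = 5.0000: 14.375206
  t * PV_t at t = 6.0000: 16.491632
  t * PV_t at t = 7.0000: 18.394109
  t * PV_t at t = 8.0000: 20.097360
  t * PV_t at t = 9.0000: 21.615229
  t * PV_t at t = 10.0000: 660.758730
Macaulay duration D = 783.220663 / 92.126044 = 8.501621
Modified duration = D / (1 + y/m) = 8.501621 / (1 + 0.046000) = 8.127744

Answer: Modified duration = 8.1277


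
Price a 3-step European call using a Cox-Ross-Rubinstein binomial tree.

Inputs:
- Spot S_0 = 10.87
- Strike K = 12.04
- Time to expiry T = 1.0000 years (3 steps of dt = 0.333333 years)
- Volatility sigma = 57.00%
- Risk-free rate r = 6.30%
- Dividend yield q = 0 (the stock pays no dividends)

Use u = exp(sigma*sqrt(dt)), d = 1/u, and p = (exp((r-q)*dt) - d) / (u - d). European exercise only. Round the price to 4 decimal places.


dt = T/N = 0.333333
u = exp(sigma*sqrt(dt)) = 1.389702; d = 1/u = 0.719579
p = (exp((r-q)*dt) - d) / (u - d) = 0.450131
Discount per step: exp(-r*dt) = 0.979219
Stock lattice S(k, i) with i counting down-moves:
  k=0: S(0,0) = 10.8700
  k=1: S(1,0) = 15.1061; S(1,1) = 7.8218
  k=2: S(2,0) = 20.9929; S(2,1) = 10.8700; S(2,2) = 5.6284
  k=3: S(3,0) = 29.1739; S(3,1) = 15.1061; S(3,2) = 7.8218; S(3,3) = 4.0501
Terminal payoffs V(N, i) = max(S_T - K, 0):
  V(3,0) = 17.133935; V(3,1) = 3.066066; V(3,2) = 0.000000; V(3,3) = 0.000000
Backward induction: V(k, i) = exp(-r*dt) * [p * V(k+1, i) + (1-p) * V(k+1, i+1)].
  V(2,0) = exp(-r*dt) * [p*17.133935 + (1-p)*3.066066] = 9.203140
  V(2,1) = exp(-r*dt) * [p*3.066066 + (1-p)*0.000000] = 1.351451
  V(2,2) = exp(-r*dt) * [p*0.000000 + (1-p)*0.000000] = 0.000000
  V(1,0) = exp(-r*dt) * [p*9.203140 + (1-p)*1.351451] = 4.784208
  V(1,1) = exp(-r*dt) * [p*1.351451 + (1-p)*0.000000] = 0.595688
  V(0,0) = exp(-r*dt) * [p*4.784208 + (1-p)*0.595688] = 2.429512

Answer: Price = V(0,0) = 2.4295


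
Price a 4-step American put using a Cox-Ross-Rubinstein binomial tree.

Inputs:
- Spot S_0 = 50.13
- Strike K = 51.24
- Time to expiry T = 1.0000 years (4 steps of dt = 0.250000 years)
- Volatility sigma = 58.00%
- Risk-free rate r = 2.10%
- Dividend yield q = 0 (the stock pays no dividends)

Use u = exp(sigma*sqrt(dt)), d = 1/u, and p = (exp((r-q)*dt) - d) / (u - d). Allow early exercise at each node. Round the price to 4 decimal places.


Answer: Price = V(0,0) = 11.2110

Derivation:
dt = T/N = 0.250000
u = exp(sigma*sqrt(dt)) = 1.336427; d = 1/u = 0.748264
p = (exp((r-q)*dt) - d) / (u - d) = 0.436953
Discount per step: exp(-r*dt) = 0.994764
Stock lattice S(k, i) with i counting down-moves:
  k=0: S(0,0) = 50.1300
  k=1: S(1,0) = 66.9951; S(1,1) = 37.5105
  k=2: S(2,0) = 89.5341; S(2,1) = 50.1300; S(2,2) = 28.0677
  k=3: S(3,0) = 119.6558; S(3,1) = 66.9951; S(3,2) = 37.5105; S(3,3) = 21.0020
  k=4: S(4,0) = 159.9114; S(4,1) = 89.5341; S(4,2) = 50.1300; S(4,3) = 28.0677; S(4,4) = 15.7151
Terminal payoffs V(N, i) = max(K - S_T, 0):
  V(4,0) = 0.000000; V(4,1) = 0.000000; V(4,2) = 1.110000; V(4,3) = 23.172295; V(4,4) = 35.524938
Backward induction: V(k, i) = exp(-r*dt) * [p * V(k+1, i) + (1-p) * V(k+1, i+1)]; then take max(V_cont, immediate exercise) for American.
  V(3,0) = exp(-r*dt) * [p*0.000000 + (1-p)*0.000000] = 0.000000; exercise = 0.000000; V(3,0) = max -> 0.000000
  V(3,1) = exp(-r*dt) * [p*0.000000 + (1-p)*1.110000] = 0.621709; exercise = 0.000000; V(3,1) = max -> 0.621709
  V(3,2) = exp(-r*dt) * [p*1.110000 + (1-p)*23.172295] = 13.461242; exercise = 13.729547; V(3,2) = max -> 13.729547
  V(3,3) = exp(-r*dt) * [p*23.172295 + (1-p)*35.524938] = 29.969654; exercise = 30.237959; V(3,3) = max -> 30.237959
  V(2,0) = exp(-r*dt) * [p*0.000000 + (1-p)*0.621709] = 0.348218; exercise = 0.000000; V(2,0) = max -> 0.348218
  V(2,1) = exp(-r*dt) * [p*0.621709 + (1-p)*13.729547] = 7.960132; exercise = 1.110000; V(2,1) = max -> 7.960132
  V(2,2) = exp(-r*dt) * [p*13.729547 + (1-p)*30.237959] = 22.903990; exercise = 23.172295; V(2,2) = max -> 23.172295
  V(1,0) = exp(-r*dt) * [p*0.348218 + (1-p)*7.960132] = 4.609815; exercise = 0.000000; V(1,0) = max -> 4.609815
  V(1,1) = exp(-r*dt) * [p*7.960132 + (1-p)*23.172295] = 16.438758; exercise = 13.729547; V(1,1) = max -> 16.438758
  V(0,0) = exp(-r*dt) * [p*4.609815 + (1-p)*16.438758] = 11.211048; exercise = 1.110000; V(0,0) = max -> 11.211048


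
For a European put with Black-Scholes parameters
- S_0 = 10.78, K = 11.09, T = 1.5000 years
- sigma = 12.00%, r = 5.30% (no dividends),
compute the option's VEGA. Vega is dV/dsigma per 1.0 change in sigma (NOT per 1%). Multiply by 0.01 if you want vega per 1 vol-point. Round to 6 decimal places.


Answer: Vega = 4.819413

Derivation:
d1 = 0.4215079508; d2 = 0.2745385662
phi(d1) = 0.3650309956; exp(-qT) = 1.0000000000; exp(-rT) = 0.9235780200
Vega = S * exp(-qT) * phi(d1) * sqrt(T) = 10.7800 * 1.0000000000 * 0.3650309956 * 1.2247448714 = 4.819413


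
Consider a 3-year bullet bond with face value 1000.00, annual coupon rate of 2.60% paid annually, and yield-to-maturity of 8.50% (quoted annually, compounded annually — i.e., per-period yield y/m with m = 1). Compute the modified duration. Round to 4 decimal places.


Answer: Modified duration = 2.6890

Derivation:
Coupon per period c = face * coupon_rate / m = 26.000000
Periods per year m = 1; per-period yield y/m = 0.085000
Number of cashflows N = 3
Cashflows (t years, CF_t, discount factor 1/(1+y/m)^(m*t), PV):
  t = 1.0000: CF_t = 26.000000, DF = 0.921659, PV = 23.963134
  t = 2.0000: CF_t = 26.000000, DF = 0.849455, PV = 22.085837
  t = 3.0000: CF_t = 1026.000000, DF = 0.782908, PV = 803.263709
Price P = sum_t PV_t = 849.312680
First compute Macaulay numerator sum_t t * PV_t:
  t * PV_t at t = 1.0000: 23.963134
  t * PV_t at t = 2.0000: 44.171675
  t * PV_t at t = 3.0000: 2409.791127
Macaulay duration D = 2477.925936 / 849.312680 = 2.917566
Modified duration = D / (1 + y/m) = 2.917566 / (1 + 0.085000) = 2.689001


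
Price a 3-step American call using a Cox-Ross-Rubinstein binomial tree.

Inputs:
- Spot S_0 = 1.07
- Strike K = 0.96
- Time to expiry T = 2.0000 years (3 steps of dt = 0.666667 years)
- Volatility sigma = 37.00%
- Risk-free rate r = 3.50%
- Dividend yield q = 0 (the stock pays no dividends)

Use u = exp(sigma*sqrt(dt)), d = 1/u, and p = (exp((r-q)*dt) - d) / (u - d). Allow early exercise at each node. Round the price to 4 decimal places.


Answer: Price = V(0,0) = 0.3139

Derivation:
dt = T/N = 0.666667
u = exp(sigma*sqrt(dt)) = 1.352702; d = 1/u = 0.739261
p = (exp((r-q)*dt) - d) / (u - d) = 0.463527
Discount per step: exp(-r*dt) = 0.976937
Stock lattice S(k, i) with i counting down-moves:
  k=0: S(0,0) = 1.0700
  k=1: S(1,0) = 1.4474; S(1,1) = 0.7910
  k=2: S(2,0) = 1.9579; S(2,1) = 1.0700; S(2,2) = 0.5848
  k=3: S(3,0) = 2.6484; S(3,1) = 1.4474; S(3,2) = 0.7910; S(3,3) = 0.4323
Terminal payoffs V(N, i) = max(S_T - K, 0):
  V(3,0) = 1.688438; V(3,1) = 0.487391; V(3,2) = 0.000000; V(3,3) = 0.000000
Backward induction: V(k, i) = exp(-r*dt) * [p * V(k+1, i) + (1-p) * V(k+1, i+1)]; then take max(V_cont, immediate exercise) for American.
  V(2,0) = exp(-r*dt) * [p*1.688438 + (1-p)*0.487391] = 1.020028; exercise = 0.997888; V(2,0) = max -> 1.020028
  V(2,1) = exp(-r*dt) * [p*0.487391 + (1-p)*0.000000] = 0.220708; exercise = 0.110000; V(2,1) = max -> 0.220708
  V(2,2) = exp(-r*dt) * [p*0.000000 + (1-p)*0.000000] = 0.000000; exercise = 0.000000; V(2,2) = max -> 0.000000
  V(1,0) = exp(-r*dt) * [p*1.020028 + (1-p)*0.220708] = 0.577580; exercise = 0.487391; V(1,0) = max -> 0.577580
  V(1,1) = exp(-r*dt) * [p*0.220708 + (1-p)*0.000000] = 0.099945; exercise = 0.000000; V(1,1) = max -> 0.099945
  V(0,0) = exp(-r*dt) * [p*0.577580 + (1-p)*0.099945] = 0.313931; exercise = 0.110000; V(0,0) = max -> 0.313931


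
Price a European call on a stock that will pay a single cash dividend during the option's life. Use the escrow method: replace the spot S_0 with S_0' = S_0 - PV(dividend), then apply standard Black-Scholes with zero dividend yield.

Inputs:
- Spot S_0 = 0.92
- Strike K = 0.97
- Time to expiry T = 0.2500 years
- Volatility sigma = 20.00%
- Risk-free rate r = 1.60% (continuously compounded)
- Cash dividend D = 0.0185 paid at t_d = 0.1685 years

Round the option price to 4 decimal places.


PV(D) = D * exp(-r * t_d) = 0.0185 * 0.99730763 = 0.01845019
S_0' = S_0 - PV(D) = 0.9200 - 0.01845019 = 0.90154981
d1 = (ln(S_0'/K) + (r + sigma^2/2)*T) / (sigma*sqrt(T)) = -0.64180779
d2 = d1 - sigma*sqrt(T) = -0.74180779
exp(-rT) = 0.99600799
N(d1) = 0.26049899; N(d2) = 0.22910190
C = S_0' * N(d1) - K * exp(-rT) * N(d2) = 0.90154981 * 0.26049899 - 0.9700 * 0.99600799 * 0.22910190 = 0.0135

Answer: Price = 0.0135


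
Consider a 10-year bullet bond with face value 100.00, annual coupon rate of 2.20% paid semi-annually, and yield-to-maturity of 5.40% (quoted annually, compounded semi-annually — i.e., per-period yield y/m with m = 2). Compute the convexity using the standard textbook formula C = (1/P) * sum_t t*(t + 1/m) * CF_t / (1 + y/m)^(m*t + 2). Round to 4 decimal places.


Answer: Convexity = 84.4943

Derivation:
Coupon per period c = face * coupon_rate / m = 1.100000
Periods per year m = 2; per-period yield y/m = 0.027000
Number of cashflows N = 20
Cashflows (t years, CF_t, discount factor 1/(1+y/m)^(m*t), PV):
  t = 0.5000: CF_t = 1.100000, DF = 0.973710, PV = 1.071081
  t = 1.0000: CF_t = 1.100000, DF = 0.948111, PV = 1.042922
  t = 1.5000: CF_t = 1.100000, DF = 0.923185, PV = 1.015503
  t = 2.0000: CF_t = 1.100000, DF = 0.898914, PV = 0.988806
  t = 2.5000: CF_t = 1.100000, DF = 0.875282, PV = 0.962810
  t = 3.0000: CF_t = 1.100000, DF = 0.852270, PV = 0.937497
  t = 3.5000: CF_t = 1.100000, DF = 0.829864, PV = 0.912850
  t = 4.0000: CF_t = 1.100000, DF = 0.808047, PV = 0.888851
  t = 4.5000: CF_t = 1.100000, DF = 0.786803, PV = 0.865483
  t = 5.0000: CF_t = 1.100000, DF = 0.766118, PV = 0.842730
  t = 5.5000: CF_t = 1.100000, DF = 0.745976, PV = 0.820574
  t = 6.0000: CF_t = 1.100000, DF = 0.726365, PV = 0.799001
  t = 6.5000: CF_t = 1.100000, DF = 0.707268, PV = 0.777995
  t = 7.0000: CF_t = 1.100000, DF = 0.688674, PV = 0.757542
  t = 7.5000: CF_t = 1.100000, DF = 0.670569, PV = 0.737626
  t = 8.0000: CF_t = 1.100000, DF = 0.652939, PV = 0.718233
  t = 8.5000: CF_t = 1.100000, DF = 0.635774, PV = 0.699351
  t = 9.0000: CF_t = 1.100000, DF = 0.619059, PV = 0.680965
  t = 9.5000: CF_t = 1.100000, DF = 0.602784, PV = 0.663062
  t = 10.0000: CF_t = 101.100000, DF = 0.586937, PV = 59.339282
Price P = sum_t PV_t = 75.522164
Convexity numerator sum_t t*(t + 1/m) * CF_t / (1+y/m)^(m*t + 2):
  t = 0.5000: term = 0.507752
  t = 1.0000: term = 1.483208
  t = 1.5000: term = 2.888429
  t = 2.0000: term = 4.687486
  t = 2.5000: term = 6.846378
  t = 3.0000: term = 9.332939
  t = 3.5000: term = 12.116766
  t = 4.0000: term = 15.169133
  t = 4.5000: term = 18.462917
  t = 5.0000: term = 21.972529
  t = 5.5000: term = 25.673842
  t = 6.0000: term = 29.544122
  t = 6.5000: term = 33.561969
  t = 7.0000: term = 37.707253
  t = 7.5000: term = 41.961055
  t = 8.0000: term = 46.305610
  t = 8.5000: term = 50.724257
  t = 9.0000: term = 55.201379
  t = 9.5000: term = 59.722362
  t = 10.0000: term = 5907.322697
Convexity = (1/P) * sum = 6381.192082 / 75.522164 = 84.494296


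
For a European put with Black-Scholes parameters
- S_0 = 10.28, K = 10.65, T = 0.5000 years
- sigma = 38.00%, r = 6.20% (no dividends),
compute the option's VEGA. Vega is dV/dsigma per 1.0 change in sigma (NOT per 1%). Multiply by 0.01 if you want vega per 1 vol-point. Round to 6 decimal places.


d1 = 0.1181254177; d2 = -0.1505751592
phi(d1) = 0.3961686239; exp(-qT) = 1.0000000000; exp(-rT) = 0.9694755731
Vega = S * exp(-qT) * phi(d1) * sqrt(T) = 10.2800 * 1.0000000000 * 0.3961686239 * 0.7071067812 = 2.879773

Answer: Vega = 2.879773


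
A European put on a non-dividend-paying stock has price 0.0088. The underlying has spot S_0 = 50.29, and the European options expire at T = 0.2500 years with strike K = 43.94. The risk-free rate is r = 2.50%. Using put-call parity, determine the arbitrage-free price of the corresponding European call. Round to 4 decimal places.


Answer: Call price = 6.6326

Derivation:
Put-call parity: C - P = S_0 * exp(-qT) - K * exp(-rT).
S_0 * exp(-qT) = 50.2900 * 1.00000000 = 50.29000000
K * exp(-rT) = 43.9400 * 0.99376949 = 43.66623142
C = P + S*exp(-qT) - K*exp(-rT)
C = 0.0088 + 50.29000000 - 43.66623142 = 6.6326


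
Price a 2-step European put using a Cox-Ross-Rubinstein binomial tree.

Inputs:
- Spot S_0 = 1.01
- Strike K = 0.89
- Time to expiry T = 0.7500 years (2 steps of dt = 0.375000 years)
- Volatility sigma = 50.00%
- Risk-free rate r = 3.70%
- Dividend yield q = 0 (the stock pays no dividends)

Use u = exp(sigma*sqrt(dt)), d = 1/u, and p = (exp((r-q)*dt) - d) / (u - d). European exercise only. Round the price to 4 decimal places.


dt = T/N = 0.375000
u = exp(sigma*sqrt(dt)) = 1.358235; d = 1/u = 0.736250
p = (exp((r-q)*dt) - d) / (u - d) = 0.446509
Discount per step: exp(-r*dt) = 0.986221
Stock lattice S(k, i) with i counting down-moves:
  k=0: S(0,0) = 1.0100
  k=1: S(1,0) = 1.3718; S(1,1) = 0.7436
  k=2: S(2,0) = 1.8633; S(2,1) = 1.0100; S(2,2) = 0.5475
Terminal payoffs V(N, i) = max(K - S_T, 0):
  V(2,0) = 0.000000; V(2,1) = 0.000000; V(2,2) = 0.342516
Backward induction: V(k, i) = exp(-r*dt) * [p * V(k+1, i) + (1-p) * V(k+1, i+1)].
  V(1,0) = exp(-r*dt) * [p*0.000000 + (1-p)*0.000000] = 0.000000
  V(1,1) = exp(-r*dt) * [p*0.000000 + (1-p)*0.342516] = 0.186967
  V(0,0) = exp(-r*dt) * [p*0.000000 + (1-p)*0.186967] = 0.102059

Answer: Price = V(0,0) = 0.1021


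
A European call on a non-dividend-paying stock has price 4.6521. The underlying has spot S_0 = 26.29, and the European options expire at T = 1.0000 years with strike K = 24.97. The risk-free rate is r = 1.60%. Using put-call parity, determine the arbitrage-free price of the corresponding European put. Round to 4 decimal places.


Put-call parity: C - P = S_0 * exp(-qT) - K * exp(-rT).
S_0 * exp(-qT) = 26.2900 * 1.00000000 = 26.29000000
K * exp(-rT) = 24.9700 * 0.98412732 = 24.57365918
P = C - S*exp(-qT) + K*exp(-rT)
P = 4.6521 - 26.29000000 + 24.57365918 = 2.9358

Answer: Put price = 2.9358


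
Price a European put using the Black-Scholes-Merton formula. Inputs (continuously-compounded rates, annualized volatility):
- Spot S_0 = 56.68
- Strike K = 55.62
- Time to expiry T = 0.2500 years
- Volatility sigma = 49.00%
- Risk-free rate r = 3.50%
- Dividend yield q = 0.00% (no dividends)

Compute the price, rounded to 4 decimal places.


Answer: Price = 4.7130

Derivation:
d1 = (ln(S/K) + (r - q + 0.5*sigma^2) * T) / (sigma * sqrt(T)) = 0.23526966
d2 = d1 - sigma * sqrt(T) = -0.00973034
exp(-rT) = 0.99128817; exp(-qT) = 1.00000000
P = K * exp(-rT) * N(-d2) - S_0 * exp(-qT) * N(-d1)
N(-d1) = 0.40699972; N(-d2) = 0.50388178
P = 55.6200 * 0.99128817 * 0.50388178 - 56.6800 * 1.00000000 * 0.40699972 = 4.7130


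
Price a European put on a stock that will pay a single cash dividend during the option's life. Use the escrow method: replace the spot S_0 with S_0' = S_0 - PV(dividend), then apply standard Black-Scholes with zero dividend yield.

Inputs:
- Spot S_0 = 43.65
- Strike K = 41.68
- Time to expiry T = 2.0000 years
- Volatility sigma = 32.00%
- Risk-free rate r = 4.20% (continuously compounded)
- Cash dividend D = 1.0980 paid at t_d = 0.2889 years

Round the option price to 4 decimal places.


Answer: Price = 5.3088

Derivation:
PV(D) = D * exp(-r * t_d) = 1.0980 * 0.98793952 = 1.08475759
S_0' = S_0 - PV(D) = 43.6500 - 1.08475759 = 42.56524241
d1 = (ln(S_0'/K) + (r + sigma^2/2)*T) / (sigma*sqrt(T)) = 0.45833030
d2 = d1 - sigma*sqrt(T) = 0.00578196
exp(-rT) = 0.91943126
N(-d1) = 0.32335758; N(-d2) = 0.49769334
P = K * exp(-rT) * N(-d2) - S_0' * N(-d1) = 41.6800 * 0.91943126 * 0.49769334 - 42.56524241 * 0.32335758 = 5.3088


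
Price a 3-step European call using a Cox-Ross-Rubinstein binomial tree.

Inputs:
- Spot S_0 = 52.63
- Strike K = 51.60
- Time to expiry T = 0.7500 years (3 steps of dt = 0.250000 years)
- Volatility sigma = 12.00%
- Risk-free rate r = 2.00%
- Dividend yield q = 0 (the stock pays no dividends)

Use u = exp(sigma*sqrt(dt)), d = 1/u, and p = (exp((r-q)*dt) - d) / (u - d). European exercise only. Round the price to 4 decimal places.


Answer: Price = V(0,0) = 3.3054

Derivation:
dt = T/N = 0.250000
u = exp(sigma*sqrt(dt)) = 1.061837; d = 1/u = 0.941765
p = (exp((r-q)*dt) - d) / (u - d) = 0.526750
Discount per step: exp(-r*dt) = 0.995012
Stock lattice S(k, i) with i counting down-moves:
  k=0: S(0,0) = 52.6300
  k=1: S(1,0) = 55.8845; S(1,1) = 49.5651
  k=2: S(2,0) = 59.3402; S(2,1) = 52.6300; S(2,2) = 46.6786
  k=3: S(3,0) = 63.0095; S(3,1) = 55.8845; S(3,2) = 49.5651; S(3,3) = 43.9603
Terminal payoffs V(N, i) = max(S_T - K, 0):
  V(3,0) = 11.409550; V(3,1) = 4.284457; V(3,2) = 0.000000; V(3,3) = 0.000000
Backward induction: V(k, i) = exp(-r*dt) * [p * V(k+1, i) + (1-p) * V(k+1, i+1)].
  V(2,0) = exp(-r*dt) * [p*11.409550 + (1-p)*4.284457] = 7.997515
  V(2,1) = exp(-r*dt) * [p*4.284457 + (1-p)*0.000000] = 2.245584
  V(2,2) = exp(-r*dt) * [p*0.000000 + (1-p)*0.000000] = 0.000000
  V(1,0) = exp(-r*dt) * [p*7.997515 + (1-p)*2.245584] = 5.249105
  V(1,1) = exp(-r*dt) * [p*2.245584 + (1-p)*0.000000] = 1.176963
  V(0,0) = exp(-r*dt) * [p*5.249105 + (1-p)*1.176963] = 3.305397
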